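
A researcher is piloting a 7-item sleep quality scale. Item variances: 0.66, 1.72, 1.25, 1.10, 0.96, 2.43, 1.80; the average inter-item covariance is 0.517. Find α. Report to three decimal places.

α = 0.801

Σσ²ᵢ = 0.66 + 1.72 + 1.25 + 1.10 + 0.96 + 2.43 + 1.80 = 9.92
Sum of the 21 distinct covariances = 21 × 0.517 = 10.857
total variance = Σσ²ᵢ + 2·Σcov = 9.92 + 2 × 10.857 = 31.634
α = (7/6)·(1 − 9.92/31.634) = 0.801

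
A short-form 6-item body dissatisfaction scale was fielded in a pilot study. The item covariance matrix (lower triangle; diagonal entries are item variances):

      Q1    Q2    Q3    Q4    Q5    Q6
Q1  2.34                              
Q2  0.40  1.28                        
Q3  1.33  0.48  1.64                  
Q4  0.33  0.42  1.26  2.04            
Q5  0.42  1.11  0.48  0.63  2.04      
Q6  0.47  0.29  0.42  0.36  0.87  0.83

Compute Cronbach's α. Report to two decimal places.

sum of item variances = 2.34 + 1.28 + 1.64 + 2.04 + 2.04 + 0.83 = 10.17
Sum of the distinct covariances = 9.27
total variance = 10.17 + 2 × 9.27 = 28.71
α = (k/(k−1))·(1 − sum of item variances/total variance) = (6/5)·(1 − 10.17/28.71) = 0.77

α = 0.77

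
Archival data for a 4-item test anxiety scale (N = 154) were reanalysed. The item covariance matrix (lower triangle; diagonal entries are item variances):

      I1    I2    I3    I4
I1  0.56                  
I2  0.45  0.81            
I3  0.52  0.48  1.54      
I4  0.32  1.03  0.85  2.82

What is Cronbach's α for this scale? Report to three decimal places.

Cronbach's α = 0.747

ΣVar(i) = 0.56 + 0.81 + 1.54 + 2.82 = 5.73
Sum of off-diagonal covariances = 3.65
Var(T) = 5.73 + 2 × 3.65 = 13.03
α = (k/(k−1))·(1 − ΣVar(i)/Var(T)) = (4/3)·(1 − 5.73/13.03) = 0.747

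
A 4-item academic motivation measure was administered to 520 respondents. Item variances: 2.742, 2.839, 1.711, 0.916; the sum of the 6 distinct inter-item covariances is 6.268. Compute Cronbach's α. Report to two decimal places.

α = 0.81

Σσ²ᵢ = 2.742 + 2.839 + 1.711 + 0.916 = 8.208
Sum of distinct covariances = 6.268
σ²_T = Σσ²ᵢ + 2·Σcov = 8.208 + 2 × 6.268 = 20.744
α = (4/3)·(1 − 8.208/20.744) = 0.81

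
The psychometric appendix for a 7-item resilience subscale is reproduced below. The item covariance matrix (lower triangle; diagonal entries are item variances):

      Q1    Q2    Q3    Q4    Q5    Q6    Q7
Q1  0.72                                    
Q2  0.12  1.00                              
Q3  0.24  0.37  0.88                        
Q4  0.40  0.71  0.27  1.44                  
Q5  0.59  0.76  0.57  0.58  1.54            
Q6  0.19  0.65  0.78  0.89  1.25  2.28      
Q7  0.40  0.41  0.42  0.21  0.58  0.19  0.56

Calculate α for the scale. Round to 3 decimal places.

ΣVar(i) = 0.72 + 1.00 + 0.88 + 1.44 + 1.54 + 2.28 + 0.56 = 8.42
Σ_{i<j} σ_ij = 10.58
σ²_T = 8.42 + 2 × 10.58 = 29.58
α = (k/(k−1))·(1 − ΣVar(i)/σ²_T) = (7/6)·(1 − 8.42/29.58) = 0.835

α = 0.835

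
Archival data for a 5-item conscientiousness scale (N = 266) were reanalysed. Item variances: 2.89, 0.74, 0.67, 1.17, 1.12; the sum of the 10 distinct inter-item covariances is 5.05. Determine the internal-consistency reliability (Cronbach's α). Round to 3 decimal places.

Cronbach's α = 0.756

Σσᵢ² = 2.89 + 0.74 + 0.67 + 1.17 + 1.12 = 6.59
Sum of distinct covariances = 5.05
Var(T) = Σσᵢ² + 2·Σcov = 6.59 + 2 × 5.05 = 16.69
α = (5/4)·(1 − 6.59/16.69) = 0.756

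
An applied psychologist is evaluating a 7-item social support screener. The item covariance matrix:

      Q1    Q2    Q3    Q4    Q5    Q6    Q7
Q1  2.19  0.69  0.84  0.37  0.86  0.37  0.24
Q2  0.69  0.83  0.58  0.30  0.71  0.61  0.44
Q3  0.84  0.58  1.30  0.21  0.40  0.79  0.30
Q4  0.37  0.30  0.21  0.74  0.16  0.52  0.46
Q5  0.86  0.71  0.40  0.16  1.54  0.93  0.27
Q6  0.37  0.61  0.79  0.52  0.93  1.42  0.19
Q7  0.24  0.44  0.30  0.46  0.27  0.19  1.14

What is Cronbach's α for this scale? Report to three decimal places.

Cronbach's α = 0.806

sum of item variances = 2.19 + 0.83 + 1.30 + 0.74 + 1.54 + 1.42 + 1.14 = 9.16
Σ_{i<j} σ_ij = 10.24
σ²_total = 9.16 + 2 × 10.24 = 29.64
α = (k/(k−1))·(1 − sum of item variances/σ²_total) = (7/6)·(1 − 9.16/29.64) = 0.806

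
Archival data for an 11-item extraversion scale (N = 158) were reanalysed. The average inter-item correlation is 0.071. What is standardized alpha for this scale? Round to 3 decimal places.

standardized alpha = 0.457

Standardized α = k·r̄ / (1 + (k−1)·r̄) = 11 × 0.071 / (1 + 10 × 0.071)
  = 0.7810 / 1.7100 = 0.457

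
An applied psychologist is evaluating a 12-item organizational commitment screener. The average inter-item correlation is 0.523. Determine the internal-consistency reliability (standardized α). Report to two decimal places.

Standardized α = k·r̄ / (1 + (k−1)·r̄) = 12 × 0.523 / (1 + 11 × 0.523)
  = 6.2760 / 6.7530 = 0.93

α = 0.93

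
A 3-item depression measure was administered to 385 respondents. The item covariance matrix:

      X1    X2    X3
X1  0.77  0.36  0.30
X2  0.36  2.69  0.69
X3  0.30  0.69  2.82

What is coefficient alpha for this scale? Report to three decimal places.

ΣVar(i) = 0.77 + 2.69 + 2.82 = 6.28
Sum of off-diagonal covariances = 1.35
total variance = 6.28 + 2 × 1.35 = 8.98
α = (k/(k−1))·(1 − ΣVar(i)/total variance) = (3/2)·(1 − 6.28/8.98) = 0.451

coefficient alpha = 0.451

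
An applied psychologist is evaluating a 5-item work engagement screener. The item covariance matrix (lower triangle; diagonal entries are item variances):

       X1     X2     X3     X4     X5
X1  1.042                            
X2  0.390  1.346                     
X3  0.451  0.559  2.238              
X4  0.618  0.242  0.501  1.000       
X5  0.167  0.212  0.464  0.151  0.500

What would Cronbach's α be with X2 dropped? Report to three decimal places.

Remaining items: X1, X3, X4, X5 (k = 4).
Σσ²ᵢ = 1.042 + 2.238 + 1.000 + 0.500 = 4.780
σ²_total = 4.780 + 2 × 2.352 = 9.484
α (item deleted) = (4/3)·(1 − 4.780/9.484) = 0.661

Cronbach's α = 0.661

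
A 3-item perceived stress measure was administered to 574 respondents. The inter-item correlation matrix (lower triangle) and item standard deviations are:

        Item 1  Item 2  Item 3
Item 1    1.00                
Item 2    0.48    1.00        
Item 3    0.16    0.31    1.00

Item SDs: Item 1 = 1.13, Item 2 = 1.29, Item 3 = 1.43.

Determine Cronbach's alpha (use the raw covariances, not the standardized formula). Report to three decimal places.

Cronbach's alpha = 0.570

Σσ²ᵢ = 1.13² + 1.29² + 1.43² = 4.9859
Covariances σ_ij = r_ij · s_i · s_j:
  σ(Item 1,Item 2) = 0.48 × 1.13 × 1.29 = 0.6997
  σ(Item 1,Item 3) = 0.16 × 1.13 × 1.43 = 0.2585
  σ(Item 2,Item 3) = 0.31 × 1.29 × 1.43 = 0.5719
σ²_T = Σσ²ᵢ + 2·Σσ_ij = 4.9859 + 2 × 1.5301 = 8.0461
α = (3/2)·(1 − 4.9859/8.0461) = 0.570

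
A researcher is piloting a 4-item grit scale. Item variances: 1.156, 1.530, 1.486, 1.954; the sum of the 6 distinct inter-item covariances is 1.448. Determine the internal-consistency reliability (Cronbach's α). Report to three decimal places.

α = 0.428

Σσ²ᵢ = 1.156 + 1.530 + 1.486 + 1.954 = 6.126
Sum of distinct covariances = 1.448
total variance = Σσ²ᵢ + 2·Σcov = 6.126 + 2 × 1.448 = 9.022
α = (4/3)·(1 − 6.126/9.022) = 0.428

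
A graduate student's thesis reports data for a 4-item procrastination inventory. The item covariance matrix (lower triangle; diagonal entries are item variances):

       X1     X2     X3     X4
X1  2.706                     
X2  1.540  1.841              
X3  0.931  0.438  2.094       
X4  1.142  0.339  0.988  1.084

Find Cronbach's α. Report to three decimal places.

Cronbach's α = 0.776

Σσᵢ² = 2.706 + 1.841 + 2.094 + 1.084 = 7.725
Sum of off-diagonal covariances = 5.378
σ²_total = 7.725 + 2 × 5.378 = 18.481
α = (k/(k−1))·(1 − Σσᵢ²/σ²_total) = (4/3)·(1 − 7.725/18.481) = 0.776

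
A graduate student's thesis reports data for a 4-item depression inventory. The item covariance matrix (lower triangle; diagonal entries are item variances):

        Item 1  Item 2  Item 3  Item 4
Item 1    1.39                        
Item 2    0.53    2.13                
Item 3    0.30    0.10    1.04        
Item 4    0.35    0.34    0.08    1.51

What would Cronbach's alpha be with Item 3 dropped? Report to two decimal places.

Remaining items: Item 1, Item 2, Item 4 (k = 3).
sum of item variances = 1.39 + 2.13 + 1.51 = 5.03
σ²_total = 5.03 + 2 × 1.22 = 7.47
α (item deleted) = (3/2)·(1 − 5.03/7.47) = 0.49

Cronbach's alpha = 0.49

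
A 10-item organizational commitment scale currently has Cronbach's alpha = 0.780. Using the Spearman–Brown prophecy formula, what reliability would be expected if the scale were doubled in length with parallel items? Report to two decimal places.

Length factor m = 2
α' = m·α / (1 + (m−1)·α)
   = 2 × 0.780 / (1 + (2 − 1) × 0.780)
   = 1.5600 / 1.7800 = 0.88

predicted reliability = 0.88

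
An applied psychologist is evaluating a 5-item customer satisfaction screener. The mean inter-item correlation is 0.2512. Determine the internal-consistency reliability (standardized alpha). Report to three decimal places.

α = 0.626

Standardized α = k·r̄ / (1 + (k−1)·r̄) = 5 × 0.2512 / (1 + 4 × 0.2512)
  = 1.2560 / 2.0048 = 0.626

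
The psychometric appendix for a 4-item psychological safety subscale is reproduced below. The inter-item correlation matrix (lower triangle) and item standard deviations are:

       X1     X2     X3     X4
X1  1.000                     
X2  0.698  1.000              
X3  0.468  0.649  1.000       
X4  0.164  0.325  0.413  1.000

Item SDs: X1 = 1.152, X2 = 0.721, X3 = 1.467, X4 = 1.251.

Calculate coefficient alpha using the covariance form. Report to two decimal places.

α = 0.73

Σσ²ᵢ = 1.152² + 0.721² + 1.467² + 1.251² = 5.5640
Covariances σ_ij = r_ij · s_i · s_j:
  σ(X1,X2) = 0.698 × 1.152 × 0.721 = 0.5798
  σ(X1,X3) = 0.468 × 1.152 × 1.467 = 0.7909
  σ(X1,X4) = 0.164 × 1.152 × 1.251 = 0.2363
  σ(X2,X3) = 0.649 × 0.721 × 1.467 = 0.6865
  σ(X2,X4) = 0.325 × 0.721 × 1.251 = 0.2931
  σ(X3,X4) = 0.413 × 1.467 × 1.251 = 0.7579
σ²_T = Σσ²ᵢ + 2·Σσ_ij = 5.5640 + 2 × 3.3445 = 12.2530
α = (4/3)·(1 − 5.5640/12.2530) = 0.73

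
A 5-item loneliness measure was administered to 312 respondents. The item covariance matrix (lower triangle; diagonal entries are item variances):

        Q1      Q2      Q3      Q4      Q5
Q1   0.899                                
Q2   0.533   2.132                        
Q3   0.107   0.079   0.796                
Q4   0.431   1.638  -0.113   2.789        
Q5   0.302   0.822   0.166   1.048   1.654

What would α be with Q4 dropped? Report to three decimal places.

Remaining items: Q1, Q2, Q3, Q5 (k = 4).
Σσ²ᵢ = 0.899 + 2.132 + 0.796 + 1.654 = 5.481
Var(T) = 5.481 + 2 × 2.009 = 9.499
α (item deleted) = (4/3)·(1 − 5.481/9.499) = 0.564

α = 0.564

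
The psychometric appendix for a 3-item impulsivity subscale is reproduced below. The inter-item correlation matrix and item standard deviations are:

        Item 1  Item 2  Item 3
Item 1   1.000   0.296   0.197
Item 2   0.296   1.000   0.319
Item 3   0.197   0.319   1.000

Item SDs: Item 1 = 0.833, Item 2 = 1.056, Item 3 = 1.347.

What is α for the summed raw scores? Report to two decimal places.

Σσ²ᵢ = 0.833² + 1.056² + 1.347² = 3.6234
Covariances σ_ij = r_ij · s_i · s_j:
  σ(Item 1,Item 2) = 0.296 × 0.833 × 1.056 = 0.2604
  σ(Item 1,Item 3) = 0.197 × 0.833 × 1.347 = 0.2210
  σ(Item 2,Item 3) = 0.319 × 1.056 × 1.347 = 0.4538
σ²_T = Σσ²ᵢ + 2·Σσ_ij = 3.6234 + 2 × 0.9352 = 5.4938
α = (3/2)·(1 − 3.6234/5.4938) = 0.51

α = 0.51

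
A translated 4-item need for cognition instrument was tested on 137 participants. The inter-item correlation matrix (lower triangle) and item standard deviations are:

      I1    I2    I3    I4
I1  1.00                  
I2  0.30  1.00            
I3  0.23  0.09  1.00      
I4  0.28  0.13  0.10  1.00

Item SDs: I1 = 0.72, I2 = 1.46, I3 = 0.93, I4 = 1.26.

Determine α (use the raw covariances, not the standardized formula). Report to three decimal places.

Σσ²ᵢ = 0.72² + 1.46² + 0.93² + 1.26² = 5.1025
Covariances σ_ij = r_ij · s_i · s_j:
  σ(I1,I2) = 0.30 × 0.72 × 1.46 = 0.3154
  σ(I1,I3) = 0.23 × 0.72 × 0.93 = 0.1540
  σ(I1,I4) = 0.28 × 0.72 × 1.26 = 0.2540
  σ(I2,I3) = 0.09 × 1.46 × 0.93 = 0.1222
  σ(I2,I4) = 0.13 × 1.46 × 1.26 = 0.2391
  σ(I3,I4) = 0.10 × 0.93 × 1.26 = 0.1172
σ²_T = Σσ²ᵢ + 2·Σσ_ij = 5.1025 + 2 × 1.2019 = 7.5063
α = (4/3)·(1 − 5.1025/7.5063) = 0.427

α = 0.427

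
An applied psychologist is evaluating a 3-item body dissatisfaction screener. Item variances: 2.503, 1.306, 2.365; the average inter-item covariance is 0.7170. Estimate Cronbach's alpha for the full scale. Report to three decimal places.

α = 0.616

sum of item variances = 2.503 + 1.306 + 2.365 = 6.174
Sum of the 3 distinct covariances = 3 × 0.7170 = 2.1510
σ²_T = sum of item variances + 2·Σcov = 6.174 + 2 × 2.1510 = 10.4760
α = (3/2)·(1 − 6.174/10.4760) = 0.616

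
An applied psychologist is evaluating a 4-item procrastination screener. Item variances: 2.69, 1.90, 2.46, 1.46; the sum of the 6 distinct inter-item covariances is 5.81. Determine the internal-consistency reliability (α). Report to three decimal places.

Σσᵢ² = 2.69 + 1.90 + 2.46 + 1.46 = 8.51
Sum of distinct covariances = 5.81
σ²_total = Σσᵢ² + 2·Σcov = 8.51 + 2 × 5.81 = 20.13
α = (4/3)·(1 − 8.51/20.13) = 0.770

α = 0.770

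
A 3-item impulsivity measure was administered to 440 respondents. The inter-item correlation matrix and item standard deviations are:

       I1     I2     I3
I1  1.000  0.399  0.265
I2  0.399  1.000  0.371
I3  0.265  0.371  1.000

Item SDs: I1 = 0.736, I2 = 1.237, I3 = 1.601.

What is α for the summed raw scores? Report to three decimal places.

α = 0.567

Σσ²ᵢ = 0.736² + 1.237² + 1.601² = 4.6351
Covariances σ_ij = r_ij · s_i · s_j:
  σ(I1,I2) = 0.399 × 0.736 × 1.237 = 0.3633
  σ(I1,I3) = 0.265 × 0.736 × 1.601 = 0.3123
  σ(I2,I3) = 0.371 × 1.237 × 1.601 = 0.7347
σ²_T = Σσ²ᵢ + 2·Σσ_ij = 4.6351 + 2 × 1.4103 = 7.4557
α = (3/2)·(1 − 4.6351/7.4557) = 0.567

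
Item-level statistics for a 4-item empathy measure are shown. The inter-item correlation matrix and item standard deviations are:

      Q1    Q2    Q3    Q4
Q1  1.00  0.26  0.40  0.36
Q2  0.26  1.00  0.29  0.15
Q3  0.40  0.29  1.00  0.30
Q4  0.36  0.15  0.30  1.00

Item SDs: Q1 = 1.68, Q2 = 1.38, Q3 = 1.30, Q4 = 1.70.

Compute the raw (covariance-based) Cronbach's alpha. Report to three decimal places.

Σσ²ᵢ = 1.68² + 1.38² + 1.30² + 1.70² = 9.3068
Covariances σ_ij = r_ij · s_i · s_j:
  σ(Q1,Q2) = 0.26 × 1.68 × 1.38 = 0.6028
  σ(Q1,Q3) = 0.40 × 1.68 × 1.30 = 0.8736
  σ(Q1,Q4) = 0.36 × 1.68 × 1.70 = 1.0282
  σ(Q2,Q3) = 0.29 × 1.38 × 1.30 = 0.5203
  σ(Q2,Q4) = 0.15 × 1.38 × 1.70 = 0.3519
  σ(Q3,Q4) = 0.30 × 1.30 × 1.70 = 0.6630
σ²_T = Σσ²ᵢ + 2·Σσ_ij = 9.3068 + 2 × 4.0398 = 17.3864
α = (4/3)·(1 − 9.3068/17.3864) = 0.620

Cronbach's alpha = 0.620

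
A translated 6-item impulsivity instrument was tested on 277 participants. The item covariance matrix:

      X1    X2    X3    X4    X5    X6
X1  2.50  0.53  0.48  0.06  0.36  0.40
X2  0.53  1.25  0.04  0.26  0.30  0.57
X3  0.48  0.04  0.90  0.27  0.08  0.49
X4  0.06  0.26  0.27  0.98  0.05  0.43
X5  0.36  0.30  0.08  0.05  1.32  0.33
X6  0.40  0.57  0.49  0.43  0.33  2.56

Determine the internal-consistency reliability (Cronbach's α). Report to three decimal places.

sum of item variances = 2.50 + 1.25 + 0.90 + 0.98 + 1.32 + 2.56 = 9.51
Sum of off-diagonal covariances = 4.65
total variance = 9.51 + 2 × 4.65 = 18.81
α = (k/(k−1))·(1 − sum of item variances/total variance) = (6/5)·(1 − 9.51/18.81) = 0.593

α = 0.593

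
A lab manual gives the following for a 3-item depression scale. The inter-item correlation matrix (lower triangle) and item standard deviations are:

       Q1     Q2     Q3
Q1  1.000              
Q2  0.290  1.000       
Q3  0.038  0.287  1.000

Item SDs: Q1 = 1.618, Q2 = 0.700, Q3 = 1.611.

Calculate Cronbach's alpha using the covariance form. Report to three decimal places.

Cronbach's alpha = 0.313

Σσ²ᵢ = 1.618² + 0.700² + 1.611² = 5.7032
Covariances σ_ij = r_ij · s_i · s_j:
  σ(Q1,Q2) = 0.290 × 1.618 × 0.700 = 0.3285
  σ(Q1,Q3) = 0.038 × 1.618 × 1.611 = 0.0991
  σ(Q2,Q3) = 0.287 × 0.700 × 1.611 = 0.3236
σ²_T = Σσ²ᵢ + 2·Σσ_ij = 5.7032 + 2 × 0.7512 = 7.2056
α = (3/2)·(1 − 5.7032/7.2056) = 0.313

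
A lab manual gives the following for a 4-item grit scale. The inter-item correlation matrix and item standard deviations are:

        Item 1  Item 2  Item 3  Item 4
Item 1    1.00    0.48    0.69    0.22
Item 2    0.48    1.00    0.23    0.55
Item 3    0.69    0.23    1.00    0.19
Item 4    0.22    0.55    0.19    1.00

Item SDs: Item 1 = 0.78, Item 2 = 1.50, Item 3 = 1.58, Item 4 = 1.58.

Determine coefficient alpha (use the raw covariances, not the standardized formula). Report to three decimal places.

Σσ²ᵢ = 0.78² + 1.50² + 1.58² + 1.58² = 7.8512
Covariances σ_ij = r_ij · s_i · s_j:
  σ(Item 1,Item 2) = 0.48 × 0.78 × 1.50 = 0.5616
  σ(Item 1,Item 3) = 0.69 × 0.78 × 1.58 = 0.8504
  σ(Item 1,Item 4) = 0.22 × 0.78 × 1.58 = 0.2711
  σ(Item 2,Item 3) = 0.23 × 1.50 × 1.58 = 0.5451
  σ(Item 2,Item 4) = 0.55 × 1.50 × 1.58 = 1.3035
  σ(Item 3,Item 4) = 0.19 × 1.58 × 1.58 = 0.4743
σ²_T = Σσ²ᵢ + 2·Σσ_ij = 7.8512 + 2 × 4.0060 = 15.8632
α = (4/3)·(1 − 7.8512/15.8632) = 0.673

α = 0.673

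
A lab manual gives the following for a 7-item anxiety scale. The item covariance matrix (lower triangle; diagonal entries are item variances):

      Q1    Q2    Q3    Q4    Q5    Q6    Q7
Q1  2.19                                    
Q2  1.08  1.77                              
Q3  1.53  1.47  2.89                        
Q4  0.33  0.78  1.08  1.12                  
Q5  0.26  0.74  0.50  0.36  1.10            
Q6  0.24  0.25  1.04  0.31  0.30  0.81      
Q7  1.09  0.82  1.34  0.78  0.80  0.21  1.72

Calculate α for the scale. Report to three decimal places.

α = 0.846

ΣVar(i) = 2.19 + 1.77 + 2.89 + 1.12 + 1.10 + 0.81 + 1.72 = 11.60
Sum of off-diagonal covariances = 15.31
total variance = 11.60 + 2 × 15.31 = 42.22
α = (k/(k−1))·(1 − ΣVar(i)/total variance) = (7/6)·(1 − 11.60/42.22) = 0.846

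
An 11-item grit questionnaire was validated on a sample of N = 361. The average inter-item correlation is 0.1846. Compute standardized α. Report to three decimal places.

Standardized α = k·r̄ / (1 + (k−1)·r̄) = 11 × 0.1846 / (1 + 10 × 0.1846)
  = 2.0306 / 2.8460 = 0.713

standardized α = 0.713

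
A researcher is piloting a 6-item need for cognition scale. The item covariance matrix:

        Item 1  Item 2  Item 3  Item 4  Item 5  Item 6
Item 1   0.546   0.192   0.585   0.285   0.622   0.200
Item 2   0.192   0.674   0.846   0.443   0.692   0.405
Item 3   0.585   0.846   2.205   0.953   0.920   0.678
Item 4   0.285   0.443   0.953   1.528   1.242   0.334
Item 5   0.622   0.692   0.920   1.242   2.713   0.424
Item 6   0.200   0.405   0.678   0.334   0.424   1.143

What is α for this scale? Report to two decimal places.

Σσᵢ² = 0.546 + 0.674 + 2.205 + 1.528 + 2.713 + 1.143 = 8.809
Sum of off-diagonal covariances = 8.821
total variance = 8.809 + 2 × 8.821 = 26.451
α = (k/(k−1))·(1 − Σσᵢ²/total variance) = (6/5)·(1 − 8.809/26.451) = 0.80

α = 0.80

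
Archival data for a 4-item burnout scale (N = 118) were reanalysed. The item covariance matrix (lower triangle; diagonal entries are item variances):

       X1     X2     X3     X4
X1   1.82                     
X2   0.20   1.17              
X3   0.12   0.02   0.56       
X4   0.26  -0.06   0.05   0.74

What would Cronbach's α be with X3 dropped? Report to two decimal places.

Remaining items: X1, X2, X4 (k = 3).
Σσᵢ² = 1.82 + 1.17 + 0.74 = 3.73
Var(T) = 3.73 + 2 × 0.40 = 4.53
α (item deleted) = (3/2)·(1 − 3.73/4.53) = 0.26

α = 0.26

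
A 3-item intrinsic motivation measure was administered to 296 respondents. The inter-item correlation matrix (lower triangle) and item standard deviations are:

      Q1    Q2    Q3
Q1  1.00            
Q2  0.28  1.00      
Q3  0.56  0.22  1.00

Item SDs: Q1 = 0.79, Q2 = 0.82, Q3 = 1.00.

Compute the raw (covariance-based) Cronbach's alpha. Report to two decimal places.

α = 0.62

Σσ²ᵢ = 0.79² + 0.82² + 1.00² = 2.2965
Covariances σ_ij = r_ij · s_i · s_j:
  σ(Q1,Q2) = 0.28 × 0.79 × 0.82 = 0.1814
  σ(Q1,Q3) = 0.56 × 0.79 × 1.00 = 0.4424
  σ(Q2,Q3) = 0.22 × 0.82 × 1.00 = 0.1804
σ²_T = Σσ²ᵢ + 2·Σσ_ij = 2.2965 + 2 × 0.8042 = 3.9049
α = (3/2)·(1 − 2.2965/3.9049) = 0.62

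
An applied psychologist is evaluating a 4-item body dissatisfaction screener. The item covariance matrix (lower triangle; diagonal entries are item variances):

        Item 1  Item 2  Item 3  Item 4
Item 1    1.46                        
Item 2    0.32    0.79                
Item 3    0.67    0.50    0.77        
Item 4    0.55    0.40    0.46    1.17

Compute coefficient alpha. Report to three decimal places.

Σσᵢ² = 1.46 + 0.79 + 0.77 + 1.17 = 4.19
Sum of the distinct covariances = 2.90
σ²_T = 4.19 + 2 × 2.90 = 9.99
α = (k/(k−1))·(1 − Σσᵢ²/σ²_T) = (4/3)·(1 − 4.19/9.99) = 0.774

coefficient alpha = 0.774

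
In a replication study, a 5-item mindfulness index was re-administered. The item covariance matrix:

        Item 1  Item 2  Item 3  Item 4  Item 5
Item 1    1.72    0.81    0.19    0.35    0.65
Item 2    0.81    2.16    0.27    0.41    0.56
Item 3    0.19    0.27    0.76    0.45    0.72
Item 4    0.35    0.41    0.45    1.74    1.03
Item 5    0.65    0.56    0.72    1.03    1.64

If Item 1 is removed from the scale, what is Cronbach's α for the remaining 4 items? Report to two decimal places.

Cronbach's α = 0.70

Remaining items: Item 2, Item 3, Item 4, Item 5 (k = 4).
Σσᵢ² = 2.16 + 0.76 + 1.74 + 1.64 = 6.30
total variance = 6.30 + 2 × 3.44 = 13.18
α (item deleted) = (4/3)·(1 − 6.30/13.18) = 0.70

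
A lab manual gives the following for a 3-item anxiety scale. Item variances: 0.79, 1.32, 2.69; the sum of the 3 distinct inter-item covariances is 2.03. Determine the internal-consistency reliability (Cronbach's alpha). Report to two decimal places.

Cronbach's alpha = 0.69

Σσᵢ² = 0.79 + 1.32 + 2.69 = 4.80
Sum of distinct covariances = 2.03
total variance = Σσᵢ² + 2·Σcov = 4.80 + 2 × 2.03 = 8.86
α = (3/2)·(1 − 4.80/8.86) = 0.69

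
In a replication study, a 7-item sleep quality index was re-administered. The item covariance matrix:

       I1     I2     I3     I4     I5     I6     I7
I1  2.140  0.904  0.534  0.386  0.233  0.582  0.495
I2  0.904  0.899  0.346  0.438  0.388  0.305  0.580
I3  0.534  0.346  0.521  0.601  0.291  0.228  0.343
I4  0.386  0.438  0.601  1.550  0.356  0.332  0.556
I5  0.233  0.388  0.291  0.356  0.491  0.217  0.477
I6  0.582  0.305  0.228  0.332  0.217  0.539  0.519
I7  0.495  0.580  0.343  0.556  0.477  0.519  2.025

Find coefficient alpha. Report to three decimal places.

α = 0.806

sum of item variances = 2.140 + 0.899 + 0.521 + 1.550 + 0.491 + 0.539 + 2.025 = 8.165
Sum of the distinct covariances = 9.111
Var(T) = 8.165 + 2 × 9.111 = 26.387
α = (k/(k−1))·(1 − sum of item variances/Var(T)) = (7/6)·(1 − 8.165/26.387) = 0.806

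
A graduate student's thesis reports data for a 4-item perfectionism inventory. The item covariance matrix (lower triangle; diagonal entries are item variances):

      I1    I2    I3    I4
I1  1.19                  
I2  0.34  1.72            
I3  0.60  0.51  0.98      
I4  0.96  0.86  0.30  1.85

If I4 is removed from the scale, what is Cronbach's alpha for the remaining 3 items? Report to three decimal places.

Remaining items: I1, I2, I3 (k = 3).
Σσᵢ² = 1.19 + 1.72 + 0.98 = 3.89
Var(T) = 3.89 + 2 × 1.45 = 6.79
α (item deleted) = (3/2)·(1 − 3.89/6.79) = 0.641

Cronbach's alpha = 0.641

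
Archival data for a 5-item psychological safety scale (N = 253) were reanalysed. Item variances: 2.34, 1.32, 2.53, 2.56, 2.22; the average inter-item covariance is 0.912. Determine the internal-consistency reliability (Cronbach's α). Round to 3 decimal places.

Cronbach's α = 0.781

Σσ²ᵢ = 2.34 + 1.32 + 2.53 + 2.56 + 2.22 = 10.97
Sum of the 10 distinct covariances = 10 × 0.912 = 9.120
total variance = Σσ²ᵢ + 2·Σcov = 10.97 + 2 × 9.120 = 29.210
α = (5/4)·(1 − 10.97/29.210) = 0.781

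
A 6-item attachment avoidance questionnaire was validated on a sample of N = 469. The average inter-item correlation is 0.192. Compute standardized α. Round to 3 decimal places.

Standardized α = k·r̄ / (1 + (k−1)·r̄) = 6 × 0.192 / (1 + 5 × 0.192)
  = 1.1520 / 1.9600 = 0.588

α = 0.588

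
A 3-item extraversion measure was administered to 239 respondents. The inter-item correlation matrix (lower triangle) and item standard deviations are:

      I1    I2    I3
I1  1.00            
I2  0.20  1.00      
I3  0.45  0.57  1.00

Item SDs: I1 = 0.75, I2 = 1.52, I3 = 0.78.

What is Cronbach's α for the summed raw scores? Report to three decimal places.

Σσ²ᵢ = 0.75² + 1.52² + 0.78² = 3.4813
Covariances σ_ij = r_ij · s_i · s_j:
  σ(I1,I2) = 0.20 × 0.75 × 1.52 = 0.2280
  σ(I1,I3) = 0.45 × 0.75 × 0.78 = 0.2633
  σ(I2,I3) = 0.57 × 1.52 × 0.78 = 0.6758
σ²_T = Σσ²ᵢ + 2·Σσ_ij = 3.4813 + 2 × 1.1671 = 5.8155
α = (3/2)·(1 − 3.4813/5.8155) = 0.602

Cronbach's α = 0.602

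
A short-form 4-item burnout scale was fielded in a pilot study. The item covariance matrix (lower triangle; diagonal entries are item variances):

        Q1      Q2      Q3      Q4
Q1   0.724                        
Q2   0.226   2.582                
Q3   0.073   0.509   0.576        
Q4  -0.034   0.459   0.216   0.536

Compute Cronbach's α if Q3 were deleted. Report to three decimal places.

Cronbach's α = 0.380

Remaining items: Q1, Q2, Q4 (k = 3).
Σσ²ᵢ = 0.724 + 2.582 + 0.536 = 3.842
total variance = 3.842 + 2 × 0.651 = 5.144
α (item deleted) = (3/2)·(1 − 3.842/5.144) = 0.380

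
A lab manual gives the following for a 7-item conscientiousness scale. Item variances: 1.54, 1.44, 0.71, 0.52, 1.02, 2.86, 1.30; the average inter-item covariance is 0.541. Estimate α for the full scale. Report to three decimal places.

α = 0.826

Σσ²ᵢ = 1.54 + 1.44 + 0.71 + 0.52 + 1.02 + 2.86 + 1.30 = 9.39
Sum of the 21 distinct covariances = 21 × 0.541 = 11.361
σ²_total = Σσ²ᵢ + 2·Σcov = 9.39 + 2 × 11.361 = 32.112
α = (7/6)·(1 − 9.39/32.112) = 0.826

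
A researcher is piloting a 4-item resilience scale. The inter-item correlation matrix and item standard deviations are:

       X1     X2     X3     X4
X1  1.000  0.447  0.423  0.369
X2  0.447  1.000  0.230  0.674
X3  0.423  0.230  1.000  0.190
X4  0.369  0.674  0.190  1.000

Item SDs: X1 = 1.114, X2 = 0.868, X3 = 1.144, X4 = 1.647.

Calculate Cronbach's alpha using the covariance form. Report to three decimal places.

Σσ²ᵢ = 1.114² + 0.868² + 1.144² + 1.647² = 6.0158
Covariances σ_ij = r_ij · s_i · s_j:
  σ(X1,X2) = 0.447 × 1.114 × 0.868 = 0.4322
  σ(X1,X3) = 0.423 × 1.114 × 1.144 = 0.5391
  σ(X1,X4) = 0.369 × 1.114 × 1.647 = 0.6770
  σ(X2,X3) = 0.230 × 0.868 × 1.144 = 0.2284
  σ(X2,X4) = 0.674 × 0.868 × 1.647 = 0.9635
  σ(X3,X4) = 0.190 × 1.144 × 1.647 = 0.3580
σ²_T = Σσ²ᵢ + 2·Σσ_ij = 6.0158 + 2 × 3.1982 = 12.4122
α = (4/3)·(1 − 6.0158/12.4122) = 0.687

α = 0.687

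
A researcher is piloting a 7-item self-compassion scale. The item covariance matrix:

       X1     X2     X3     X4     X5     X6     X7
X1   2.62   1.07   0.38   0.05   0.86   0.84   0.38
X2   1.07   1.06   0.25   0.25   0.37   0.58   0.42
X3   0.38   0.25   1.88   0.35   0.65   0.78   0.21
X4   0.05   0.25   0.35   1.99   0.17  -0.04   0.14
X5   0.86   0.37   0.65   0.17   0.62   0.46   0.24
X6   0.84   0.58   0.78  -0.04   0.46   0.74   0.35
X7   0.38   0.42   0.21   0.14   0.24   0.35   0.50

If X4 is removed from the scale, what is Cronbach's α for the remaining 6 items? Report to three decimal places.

Remaining items: X1, X2, X3, X5, X6, X7 (k = 6).
Σσᵢ² = 2.62 + 1.06 + 1.88 + 0.62 + 0.74 + 0.50 = 7.42
σ²_T = 7.42 + 2 × 7.84 = 23.10
α (item deleted) = (6/5)·(1 − 7.42/23.10) = 0.815

Cronbach's α = 0.815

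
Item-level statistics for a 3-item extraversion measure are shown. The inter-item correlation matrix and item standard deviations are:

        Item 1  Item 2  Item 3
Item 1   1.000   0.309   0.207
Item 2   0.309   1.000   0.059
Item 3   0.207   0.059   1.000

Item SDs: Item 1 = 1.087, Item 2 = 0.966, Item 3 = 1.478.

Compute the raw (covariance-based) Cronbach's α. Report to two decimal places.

Cronbach's α = 0.38

Σσ²ᵢ = 1.087² + 0.966² + 1.478² = 4.2992
Covariances σ_ij = r_ij · s_i · s_j:
  σ(Item 1,Item 2) = 0.309 × 1.087 × 0.966 = 0.3245
  σ(Item 1,Item 3) = 0.207 × 1.087 × 1.478 = 0.3326
  σ(Item 2,Item 3) = 0.059 × 0.966 × 1.478 = 0.0842
σ²_T = Σσ²ᵢ + 2·Σσ_ij = 4.2992 + 2 × 0.7413 = 5.7818
α = (3/2)·(1 − 4.2992/5.7818) = 0.38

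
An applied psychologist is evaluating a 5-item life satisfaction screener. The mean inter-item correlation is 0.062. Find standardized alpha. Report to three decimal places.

Standardized α = k·r̄ / (1 + (k−1)·r̄) = 5 × 0.062 / (1 + 4 × 0.062)
  = 0.3100 / 1.2480 = 0.248

α = 0.248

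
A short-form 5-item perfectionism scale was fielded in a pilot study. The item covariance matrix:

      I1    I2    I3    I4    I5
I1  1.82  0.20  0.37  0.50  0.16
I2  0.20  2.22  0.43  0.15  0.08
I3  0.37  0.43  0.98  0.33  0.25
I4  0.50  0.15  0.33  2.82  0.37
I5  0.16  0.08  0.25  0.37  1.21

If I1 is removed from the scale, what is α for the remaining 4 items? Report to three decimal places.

Remaining items: I2, I3, I4, I5 (k = 4).
ΣVar(i) = 2.22 + 0.98 + 2.82 + 1.21 = 7.23
σ²_total = 7.23 + 2 × 1.61 = 10.45
α (item deleted) = (4/3)·(1 − 7.23/10.45) = 0.411

α = 0.411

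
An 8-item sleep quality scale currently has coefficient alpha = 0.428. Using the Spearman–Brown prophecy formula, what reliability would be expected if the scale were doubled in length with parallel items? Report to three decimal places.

predicted reliability = 0.599

Length factor m = 2
α' = m·α / (1 + (m−1)·α)
   = 2 × 0.428 / (1 + (2 − 1) × 0.428)
   = 0.8560 / 1.4280 = 0.599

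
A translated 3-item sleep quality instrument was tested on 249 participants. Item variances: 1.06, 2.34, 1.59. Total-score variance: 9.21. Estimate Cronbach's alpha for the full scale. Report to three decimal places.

Cronbach's alpha = 0.687

ΣVar(i) = 1.06 + 2.34 + 1.59 = 4.99
α = (k/(k−1))·(1 − ΣVar(i)/σ²_T) = (3/2)·(1 − 4.99/9.21) = 0.687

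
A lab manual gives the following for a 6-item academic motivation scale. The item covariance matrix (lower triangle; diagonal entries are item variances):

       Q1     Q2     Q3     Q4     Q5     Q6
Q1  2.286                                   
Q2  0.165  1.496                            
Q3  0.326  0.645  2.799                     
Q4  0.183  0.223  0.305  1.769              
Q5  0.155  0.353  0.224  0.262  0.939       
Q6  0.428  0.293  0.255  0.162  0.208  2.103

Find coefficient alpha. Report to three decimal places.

Σσ²ᵢ = 2.286 + 1.496 + 2.799 + 1.769 + 0.939 + 2.103 = 11.392
Sum of off-diagonal covariances = 4.187
σ²_T = 11.392 + 2 × 4.187 = 19.766
α = (k/(k−1))·(1 − Σσ²ᵢ/σ²_T) = (6/5)·(1 − 11.392/19.766) = 0.508

coefficient alpha = 0.508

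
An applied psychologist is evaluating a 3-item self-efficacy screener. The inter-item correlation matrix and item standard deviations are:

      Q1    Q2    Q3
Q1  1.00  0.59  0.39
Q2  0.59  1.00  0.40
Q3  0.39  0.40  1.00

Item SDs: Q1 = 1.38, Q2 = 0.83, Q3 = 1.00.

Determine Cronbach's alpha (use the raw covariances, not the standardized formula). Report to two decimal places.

α = 0.69

Σσ²ᵢ = 1.38² + 0.83² + 1.00² = 3.5933
Covariances σ_ij = r_ij · s_i · s_j:
  σ(Q1,Q2) = 0.59 × 1.38 × 0.83 = 0.6758
  σ(Q1,Q3) = 0.39 × 1.38 × 1.00 = 0.5382
  σ(Q2,Q3) = 0.40 × 0.83 × 1.00 = 0.3320
σ²_T = Σσ²ᵢ + 2·Σσ_ij = 3.5933 + 2 × 1.5460 = 6.6853
α = (3/2)·(1 − 3.5933/6.6853) = 0.69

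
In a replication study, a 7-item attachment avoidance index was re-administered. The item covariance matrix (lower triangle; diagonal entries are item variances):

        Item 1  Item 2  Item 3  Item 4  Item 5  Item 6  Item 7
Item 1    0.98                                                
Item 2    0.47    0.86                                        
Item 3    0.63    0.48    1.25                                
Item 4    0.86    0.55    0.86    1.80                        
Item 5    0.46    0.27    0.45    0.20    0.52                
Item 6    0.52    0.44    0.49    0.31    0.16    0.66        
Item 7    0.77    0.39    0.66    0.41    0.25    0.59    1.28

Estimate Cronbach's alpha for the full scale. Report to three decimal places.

Cronbach's alpha = 0.858

Σσᵢ² = 0.98 + 0.86 + 1.25 + 1.80 + 0.52 + 0.66 + 1.28 = 7.35
Sum of off-diagonal covariances = 10.22
Var(T) = 7.35 + 2 × 10.22 = 27.79
α = (k/(k−1))·(1 − Σσᵢ²/Var(T)) = (7/6)·(1 − 7.35/27.79) = 0.858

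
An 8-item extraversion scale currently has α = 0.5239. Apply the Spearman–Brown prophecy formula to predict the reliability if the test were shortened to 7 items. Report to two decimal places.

Length factor m = 7/8 = 0.8750
α' = m·α / (1 − (1−m)·α)
   = 7/8 × 0.5239 / (1 − (1 − 7/8) × 0.5239)
   = 0.4584 / 0.9345 = 0.49

predicted reliability = 0.49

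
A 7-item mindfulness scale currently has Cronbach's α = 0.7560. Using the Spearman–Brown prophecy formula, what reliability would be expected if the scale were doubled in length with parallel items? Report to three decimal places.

predicted reliability = 0.861

Length factor m = 2
α' = m·α / (1 + (m−1)·α)
   = 2 × 0.7560 / (1 + (2 − 1) × 0.7560)
   = 1.5120 / 1.7560 = 0.861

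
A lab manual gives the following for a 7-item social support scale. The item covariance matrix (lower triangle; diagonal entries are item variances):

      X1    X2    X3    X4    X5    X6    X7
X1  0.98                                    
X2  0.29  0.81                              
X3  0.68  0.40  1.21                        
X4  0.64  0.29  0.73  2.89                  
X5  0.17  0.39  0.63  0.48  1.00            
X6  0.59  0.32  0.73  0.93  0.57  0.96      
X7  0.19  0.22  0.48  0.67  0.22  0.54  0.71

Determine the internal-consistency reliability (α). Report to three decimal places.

Σσᵢ² = 0.98 + 0.81 + 1.21 + 2.89 + 1.00 + 0.96 + 0.71 = 8.56
Sum of off-diagonal covariances = 10.16
total variance = 8.56 + 2 × 10.16 = 28.88
α = (k/(k−1))·(1 − Σσᵢ²/total variance) = (7/6)·(1 − 8.56/28.88) = 0.821

α = 0.821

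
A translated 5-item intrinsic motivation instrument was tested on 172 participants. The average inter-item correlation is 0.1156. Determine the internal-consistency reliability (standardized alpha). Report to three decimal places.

standardized alpha = 0.395

Standardized α = k·r̄ / (1 + (k−1)·r̄) = 5 × 0.1156 / (1 + 4 × 0.1156)
  = 0.5780 / 1.4624 = 0.395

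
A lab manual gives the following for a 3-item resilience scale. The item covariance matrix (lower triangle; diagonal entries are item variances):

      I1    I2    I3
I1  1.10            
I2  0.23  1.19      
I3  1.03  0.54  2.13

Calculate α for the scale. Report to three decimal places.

sum of item variances = 1.10 + 1.19 + 2.13 = 4.42
Sum of off-diagonal covariances = 1.80
Var(T) = 4.42 + 2 × 1.80 = 8.02
α = (k/(k−1))·(1 − sum of item variances/Var(T)) = (3/2)·(1 − 4.42/8.02) = 0.673

α = 0.673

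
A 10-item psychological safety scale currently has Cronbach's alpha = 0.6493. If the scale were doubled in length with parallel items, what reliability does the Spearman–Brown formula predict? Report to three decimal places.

Length factor m = 2
α' = m·α / (1 + (m−1)·α)
   = 2 × 0.6493 / (1 + (2 − 1) × 0.6493)
   = 1.2986 / 1.6493 = 0.787

predicted reliability = 0.787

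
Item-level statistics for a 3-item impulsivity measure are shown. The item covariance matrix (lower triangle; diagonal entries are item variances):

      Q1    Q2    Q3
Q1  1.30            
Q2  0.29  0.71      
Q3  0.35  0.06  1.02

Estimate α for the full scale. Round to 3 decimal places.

Σσ²ᵢ = 1.30 + 0.71 + 1.02 = 3.03
Σ_{i<j} σ_ij = 0.70
Var(T) = 3.03 + 2 × 0.70 = 4.43
α = (k/(k−1))·(1 − Σσ²ᵢ/Var(T)) = (3/2)·(1 − 3.03/4.43) = 0.474

α = 0.474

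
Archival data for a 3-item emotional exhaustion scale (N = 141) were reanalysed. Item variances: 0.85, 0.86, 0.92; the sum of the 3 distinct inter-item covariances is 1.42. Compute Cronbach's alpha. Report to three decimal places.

Cronbach's alpha = 0.779

Σσᵢ² = 0.85 + 0.86 + 0.92 = 2.63
Sum of distinct covariances = 1.42
σ²_total = Σσᵢ² + 2·Σcov = 2.63 + 2 × 1.42 = 5.47
α = (3/2)·(1 − 2.63/5.47) = 0.779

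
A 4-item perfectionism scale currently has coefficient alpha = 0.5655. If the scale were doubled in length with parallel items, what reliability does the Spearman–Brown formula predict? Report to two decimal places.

predicted reliability = 0.72

Length factor m = 2
α' = m·α / (1 + (m−1)·α)
   = 2 × 0.5655 / (1 + (2 − 1) × 0.5655)
   = 1.1310 / 1.5655 = 0.72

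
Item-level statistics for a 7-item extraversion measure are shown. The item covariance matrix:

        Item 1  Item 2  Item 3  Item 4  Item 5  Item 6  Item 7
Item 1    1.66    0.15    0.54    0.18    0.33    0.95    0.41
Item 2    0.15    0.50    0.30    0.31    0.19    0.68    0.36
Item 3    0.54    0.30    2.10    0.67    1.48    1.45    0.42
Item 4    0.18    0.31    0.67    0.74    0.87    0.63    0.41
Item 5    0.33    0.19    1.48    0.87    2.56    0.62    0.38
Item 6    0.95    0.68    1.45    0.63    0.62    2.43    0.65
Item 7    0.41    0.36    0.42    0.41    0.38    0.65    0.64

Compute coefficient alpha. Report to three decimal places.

α = 0.808

Σσᵢ² = 1.66 + 0.50 + 2.10 + 0.74 + 2.56 + 2.43 + 0.64 = 10.63
Sum of off-diagonal covariances = 11.98
Var(T) = 10.63 + 2 × 11.98 = 34.59
α = (k/(k−1))·(1 − Σσᵢ²/Var(T)) = (7/6)·(1 − 10.63/34.59) = 0.808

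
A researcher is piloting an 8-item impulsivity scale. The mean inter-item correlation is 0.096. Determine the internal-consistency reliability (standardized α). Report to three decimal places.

Standardized α = k·r̄ / (1 + (k−1)·r̄) = 8 × 0.096 / (1 + 7 × 0.096)
  = 0.7680 / 1.6720 = 0.459

α = 0.459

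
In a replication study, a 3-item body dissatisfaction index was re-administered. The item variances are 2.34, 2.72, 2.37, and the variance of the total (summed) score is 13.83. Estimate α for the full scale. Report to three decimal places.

ΣVar(i) = 2.34 + 2.72 + 2.37 = 7.43
α = (k/(k−1))·(1 − ΣVar(i)/σ²_T) = (3/2)·(1 − 7.43/13.83) = 0.694

α = 0.694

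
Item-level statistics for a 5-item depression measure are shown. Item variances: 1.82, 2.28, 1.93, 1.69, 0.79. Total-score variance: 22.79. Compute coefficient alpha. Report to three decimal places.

coefficient alpha = 0.783

Σσ²ᵢ = 1.82 + 2.28 + 1.93 + 1.69 + 0.79 = 8.51
α = (k/(k−1))·(1 − Σσ²ᵢ/Var(T)) = (5/4)·(1 − 8.51/22.79) = 0.783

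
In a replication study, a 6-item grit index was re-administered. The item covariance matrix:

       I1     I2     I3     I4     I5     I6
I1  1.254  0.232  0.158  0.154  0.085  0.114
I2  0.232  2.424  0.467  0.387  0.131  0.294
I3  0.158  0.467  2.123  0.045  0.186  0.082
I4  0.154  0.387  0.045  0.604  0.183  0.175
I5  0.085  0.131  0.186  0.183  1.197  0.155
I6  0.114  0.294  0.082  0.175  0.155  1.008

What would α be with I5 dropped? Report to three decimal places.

Remaining items: I1, I2, I3, I4, I6 (k = 5).
Σσᵢ² = 1.254 + 2.424 + 2.123 + 0.604 + 1.008 = 7.413
σ²_total = 7.413 + 2 × 2.108 = 11.629
α (item deleted) = (5/4)·(1 − 7.413/11.629) = 0.453

α = 0.453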